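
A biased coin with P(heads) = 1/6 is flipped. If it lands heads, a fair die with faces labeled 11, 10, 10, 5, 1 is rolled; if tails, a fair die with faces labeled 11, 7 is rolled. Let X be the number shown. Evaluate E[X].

E[X | heads] = (11+10+10+5+1)/5 = 37/5.
E[X | tails] = (11+7)/2 = 9.
By the law of total expectation,
E[X] = (1/6)·(37/5) + (5/6)·(9) = 131/15.

131/15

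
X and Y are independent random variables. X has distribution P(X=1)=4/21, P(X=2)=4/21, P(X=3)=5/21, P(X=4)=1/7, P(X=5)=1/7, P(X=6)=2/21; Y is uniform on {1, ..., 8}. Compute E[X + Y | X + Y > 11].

63/5

P(X + Y > 11) = 5/56.
Summing (X+Y)·P(x,y) over outcomes with X + Y > 11 gives 9/8.
E[X + Y | X + Y > 11] = (9/8) / (5/56) = 63/5.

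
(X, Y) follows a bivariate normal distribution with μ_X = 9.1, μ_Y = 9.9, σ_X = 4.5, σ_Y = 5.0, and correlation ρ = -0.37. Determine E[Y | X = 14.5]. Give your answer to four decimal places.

E[Y | X=x] = μ_Y + ρ(σ_Y/σ_X)(x − μ_X) for jointly normal variables.
E[Y | X=14.5] = 9.9 + (-0.37)·(5.0/4.5)·(14.5 − (9.1)) = 9.9 + (-0.41111)·(5.4) = 7.6800.

7.6800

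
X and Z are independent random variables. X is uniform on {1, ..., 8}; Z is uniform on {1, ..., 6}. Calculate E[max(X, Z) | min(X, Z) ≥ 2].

P(min(X, Z) ≥ 2) = 35/48.
Summing max(X,Z)·P(x,y) over outcomes with min(X, Z) ≥ 2 gives 65/16.
E[max(X, Z) | min(X, Z) ≥ 2] = (65/16) / (35/48) = 39/7.

39/7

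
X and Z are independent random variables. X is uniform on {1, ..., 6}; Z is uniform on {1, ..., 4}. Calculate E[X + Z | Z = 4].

15/2

Outcomes with Z = 4: (1,4), (2,4), (3,4), (4,4), (5,4), (6,4), each with probability 1/24.
E[X + Z | Z = 4] = (5 + 6 + 7 + 8 + 9 + 10) / 6 = 15/2.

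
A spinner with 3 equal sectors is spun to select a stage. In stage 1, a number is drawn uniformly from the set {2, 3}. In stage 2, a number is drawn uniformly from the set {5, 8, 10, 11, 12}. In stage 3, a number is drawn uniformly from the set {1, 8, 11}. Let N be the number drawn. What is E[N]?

E[N | stage 1] = (2+3)/2 = 5/2.
E[N | stage 2] = (5+8+10+11+12)/5 = 46/5.
E[N | stage 3] = (1+8+11)/3 = 20/3.
E[N] = (1/3)·(5/2) + (1/3)·(46/5) + (1/3)·(20/3) = 551/90.

551/90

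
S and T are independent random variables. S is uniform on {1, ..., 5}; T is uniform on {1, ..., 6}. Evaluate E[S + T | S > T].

Outcomes with S > T: (2,1), (3,1), (3,2), (4,1), (4,2), (4,3), (5,1), (5,2), (5,3), (5,4), each with probability 1/30.
E[S + T | S > T] = (3 + 4 + 5 + 5 + 6 + 7 + 6 + 7 + 8 + 9) / 10 = 6.

6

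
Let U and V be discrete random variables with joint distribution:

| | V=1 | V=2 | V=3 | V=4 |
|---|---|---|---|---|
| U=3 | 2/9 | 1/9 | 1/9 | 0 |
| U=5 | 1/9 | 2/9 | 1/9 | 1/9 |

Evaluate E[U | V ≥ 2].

13/3

P(V ≥ 2) = 2/3.
Summing U·P(U=x,V=y) over the conditioning event gives 26/9.
E[U | V ≥ 2] = (26/9) / (2/3) = 13/3.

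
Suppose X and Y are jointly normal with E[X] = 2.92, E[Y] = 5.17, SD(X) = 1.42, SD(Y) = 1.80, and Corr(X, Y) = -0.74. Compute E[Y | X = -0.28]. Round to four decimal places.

8.1717

The regression of Y on X has slope ρ·σ_Y/σ_X and passes through (μ_X, μ_Y).
E[Y | X=-0.28] = 5.17 + (-0.74)·(1.80/1.42)·(-0.28 − (2.92)) = 5.17 + (-0.93803)·(-3.2) = 8.1717.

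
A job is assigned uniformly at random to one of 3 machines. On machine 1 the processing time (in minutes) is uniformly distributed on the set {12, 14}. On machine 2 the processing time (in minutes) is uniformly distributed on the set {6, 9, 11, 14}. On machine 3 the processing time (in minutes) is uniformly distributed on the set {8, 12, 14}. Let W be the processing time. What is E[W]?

E[W | machine 1] = (12+14)/2 = 13.
E[W | machine 2] = (6+9+11+14)/4 = 10.
E[W | machine 3] = (8+12+14)/3 = 34/3.
E[W] = (1/3)·(13) + (1/3)·(10) + (1/3)·(34/3) = 103/9.

103/9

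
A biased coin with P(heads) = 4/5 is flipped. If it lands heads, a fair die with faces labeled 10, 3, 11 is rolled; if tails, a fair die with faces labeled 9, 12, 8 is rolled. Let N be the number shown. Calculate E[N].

E[N | heads] = (10+3+11)/3 = 8.
E[N | tails] = (9+12+8)/3 = 29/3.
E[N] = (4/5)·(8) + (1/5)·(29/3) = 25/3.

25/3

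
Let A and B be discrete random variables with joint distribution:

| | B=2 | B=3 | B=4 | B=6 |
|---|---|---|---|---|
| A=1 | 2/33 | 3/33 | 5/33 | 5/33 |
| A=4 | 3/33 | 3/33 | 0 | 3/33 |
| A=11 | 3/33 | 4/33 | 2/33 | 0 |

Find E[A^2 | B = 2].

413/8

P(B = 2) = 8/33.
Σ A^2·P over the event = 1·(2/33) + 16·(3/33) + 121·(3/33) = 413/33.
E[A^2 | B = 2] = (413/33) / (8/33) = 413/8.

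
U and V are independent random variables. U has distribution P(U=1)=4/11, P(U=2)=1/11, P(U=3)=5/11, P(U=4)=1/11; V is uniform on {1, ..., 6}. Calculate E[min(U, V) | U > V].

11/7

P(U > V) = 7/33.
Summing min(U,V)·P(x,y) over outcomes with U > V gives 1/3.
E[min(U, V) | U > V] = (1/3) / (7/33) = 11/7.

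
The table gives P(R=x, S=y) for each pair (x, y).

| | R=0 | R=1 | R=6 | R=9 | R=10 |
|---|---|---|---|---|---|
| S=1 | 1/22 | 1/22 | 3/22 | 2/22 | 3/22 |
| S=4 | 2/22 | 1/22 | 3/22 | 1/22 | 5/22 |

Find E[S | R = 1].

P(R = 1) = 1/11.
Σ S·P over the event = 1·(1/22) + 4·(1/22) = 5/22.
E[S | R = 1] = (5/22) / (1/11) = 5/2.

5/2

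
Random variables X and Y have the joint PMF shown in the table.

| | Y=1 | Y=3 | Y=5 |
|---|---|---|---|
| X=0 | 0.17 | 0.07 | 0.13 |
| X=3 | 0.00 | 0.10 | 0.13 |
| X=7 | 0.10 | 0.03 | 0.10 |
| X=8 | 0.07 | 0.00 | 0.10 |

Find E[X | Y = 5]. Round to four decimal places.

4.1087

P(Y = 5) = 0.46.
Σ X·P over the event = 0·(0.13) + 3·(0.13) + 7·(0.10) + 8·(0.10) = 1.89.
E[X | Y = 5] = (1.89) / (0.46) = 4.1087.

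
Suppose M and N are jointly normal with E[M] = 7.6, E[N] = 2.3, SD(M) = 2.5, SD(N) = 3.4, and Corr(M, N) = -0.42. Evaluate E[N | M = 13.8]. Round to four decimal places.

E[N | M=x] = μ_N + ρ(σ_N/σ_M)(x − μ_M) for jointly normal variables.
E[N | M=13.8] = 2.3 + (-0.42)·(3.4/2.5)·(13.8 − (7.6)) = 2.3 + (-0.5712)·(6.2) = -1.2414.

-1.2414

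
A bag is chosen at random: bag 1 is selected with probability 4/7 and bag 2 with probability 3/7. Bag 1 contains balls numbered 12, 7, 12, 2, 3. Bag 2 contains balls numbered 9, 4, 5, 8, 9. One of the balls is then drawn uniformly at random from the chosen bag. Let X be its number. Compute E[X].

E[X | bag 1] = (12+7+12+2+3)/5 = 36/5.
E[X | bag 2] = (9+4+5+8+9)/5 = 7.
E[X] = (4/7)·(36/5) + (3/7)·(7) = 249/35.

249/35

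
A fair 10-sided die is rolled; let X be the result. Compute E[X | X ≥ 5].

15/2

Given X ≥ 5, X is equally likely to be any of {5, 6, 7, 8, 9, 10}.
E[X | X ≥ 5] = (5 + 6 + 7 + 8 + 9 + 10) / 6 = 15/2.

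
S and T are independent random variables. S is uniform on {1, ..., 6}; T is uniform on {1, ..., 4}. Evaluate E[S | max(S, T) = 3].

12/5

Outcomes with max(S, T) = 3: (1,3), (2,3), (3,1), (3,2), (3,3), each with probability 1/24.
E[S | max(S, T) = 3] = (1 + 2 + 3 + 3 + 3) / 5 = 12/5.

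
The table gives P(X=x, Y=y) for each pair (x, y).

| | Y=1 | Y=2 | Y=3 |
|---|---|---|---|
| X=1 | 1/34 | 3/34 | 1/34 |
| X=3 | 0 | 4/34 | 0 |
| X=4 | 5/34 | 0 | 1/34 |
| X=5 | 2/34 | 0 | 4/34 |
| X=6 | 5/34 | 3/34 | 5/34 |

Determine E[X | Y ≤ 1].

P(Y ≤ 1) = 13/34.
Summing X·P(X=x,Y=y) over the conditioning event gives 61/34.
E[X | Y ≤ 1] = (61/34) / (13/34) = 61/13.

61/13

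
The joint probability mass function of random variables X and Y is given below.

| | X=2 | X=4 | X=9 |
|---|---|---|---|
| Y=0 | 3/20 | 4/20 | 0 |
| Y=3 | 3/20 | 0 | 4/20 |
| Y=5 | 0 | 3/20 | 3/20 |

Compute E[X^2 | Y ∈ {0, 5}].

367/13

P(Y ∈ {0, 5}) = 13/20.
Σ X^2·P over the event = 4·(3/20) + 16·(4/20) + 16·(3/20) + 81·(3/20) = 367/20.
E[X^2 | Y ∈ {0, 5}] = (367/20) / (13/20) = 367/13.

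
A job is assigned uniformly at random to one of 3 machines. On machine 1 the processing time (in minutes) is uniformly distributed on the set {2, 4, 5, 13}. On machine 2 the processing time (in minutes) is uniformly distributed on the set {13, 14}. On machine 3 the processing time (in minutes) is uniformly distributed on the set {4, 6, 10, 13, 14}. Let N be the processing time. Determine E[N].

E[N | machine 1] = (2+4+5+13)/4 = 6.
E[N | machine 2] = (13+14)/2 = 27/2.
E[N | machine 3] = (4+6+10+13+14)/5 = 47/5.
By the law of total expectation,
E[N] = (1/3)·(6) + (1/3)·(27/2) + (1/3)·(47/5) = 289/30.

289/30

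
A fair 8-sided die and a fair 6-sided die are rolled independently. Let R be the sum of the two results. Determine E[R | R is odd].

P(R is odd) = 1/2.
Σ over the event: 3·1/24 + 5·1/12 + 7·1/8 + 9·1/8 + 11·1/12 + 13·1/24 = 4.
E[R | R is odd] = (4) / (1/2) = 8.

8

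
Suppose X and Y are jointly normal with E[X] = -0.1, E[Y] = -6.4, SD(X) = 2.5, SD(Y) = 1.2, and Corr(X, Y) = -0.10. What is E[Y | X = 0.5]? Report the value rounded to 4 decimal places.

-6.4288

For a bivariate normal, E[Y | X=x] = μ_Y + ρ·(σ_Y/σ_X)·(x − μ_X).
E[Y | X=0.5] = -6.4 + (-0.10)·(1.2/2.5)·(0.5 − (-0.1)) = -6.4 + (-0.048)·(0.6) = -6.4288.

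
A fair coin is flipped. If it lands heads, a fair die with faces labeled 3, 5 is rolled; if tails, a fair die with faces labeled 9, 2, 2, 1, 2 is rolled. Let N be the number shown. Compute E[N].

18/5

E[N | heads] = (3+5)/2 = 4.
E[N | tails] = (9+2+2+1+2)/5 = 16/5.
E[N] = (1/2)·(4) + (1/2)·(16/5) = 18/5.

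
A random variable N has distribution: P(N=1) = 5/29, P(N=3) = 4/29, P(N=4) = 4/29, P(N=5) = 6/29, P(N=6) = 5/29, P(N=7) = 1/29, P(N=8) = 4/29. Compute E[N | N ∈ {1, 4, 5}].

P(N ∈ {1, 4, 5}) = 15/29.
Σ over the event: 1·5/29 + 4·4/29 + 5·6/29 = 51/29.
E[N | N ∈ {1, 4, 5}] = (51/29) / (15/29) = 17/5.

17/5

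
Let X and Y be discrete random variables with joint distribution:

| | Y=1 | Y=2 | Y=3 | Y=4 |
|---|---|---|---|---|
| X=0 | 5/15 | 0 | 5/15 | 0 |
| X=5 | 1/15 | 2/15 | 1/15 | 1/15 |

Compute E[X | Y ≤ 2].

15/8

P(Y ≤ 2) = 8/15.
Summing X·P(X=x,Y=y) over the conditioning event gives 1.
E[X | Y ≤ 2] = (1) / (8/15) = 15/8.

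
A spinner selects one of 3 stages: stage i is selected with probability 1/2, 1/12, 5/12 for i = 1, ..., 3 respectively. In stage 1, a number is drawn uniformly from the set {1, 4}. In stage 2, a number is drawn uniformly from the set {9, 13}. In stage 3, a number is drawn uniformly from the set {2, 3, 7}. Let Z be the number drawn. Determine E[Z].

23/6

E[Z | stage 1] = (1+4)/2 = 5/2.
E[Z | stage 2] = (9+13)/2 = 11.
E[Z | stage 3] = (2+3+7)/3 = 4.
E[Z] = (1/2)·(5/2) + (1/12)·(11) + (5/12)·(4) = 23/6.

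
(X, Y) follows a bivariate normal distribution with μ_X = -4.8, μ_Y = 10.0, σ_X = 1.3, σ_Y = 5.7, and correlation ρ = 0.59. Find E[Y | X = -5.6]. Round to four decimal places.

7.9305

E[Y | X=x] = μ_Y + ρ(σ_Y/σ_X)(x − μ_X) for jointly normal variables.
E[Y | X=-5.6] = 10.0 + (0.59)·(5.7/1.3)·(-5.6 − (-4.8)) = 10.0 + (2.5869)·(-0.8) = 7.9305.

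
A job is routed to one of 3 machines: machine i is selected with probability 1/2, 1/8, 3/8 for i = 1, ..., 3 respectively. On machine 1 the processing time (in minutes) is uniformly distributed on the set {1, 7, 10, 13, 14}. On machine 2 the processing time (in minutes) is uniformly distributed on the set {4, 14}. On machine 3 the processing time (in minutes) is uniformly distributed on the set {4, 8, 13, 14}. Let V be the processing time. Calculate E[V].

E[V | machine 1] = (1+7+10+13+14)/5 = 9.
E[V | machine 2] = (4+14)/2 = 9.
E[V | machine 3] = (4+8+13+14)/4 = 39/4.
By the law of total expectation,
E[V] = (1/2)·(9) + (1/8)·(9) + (3/8)·(39/4) = 297/32.

297/32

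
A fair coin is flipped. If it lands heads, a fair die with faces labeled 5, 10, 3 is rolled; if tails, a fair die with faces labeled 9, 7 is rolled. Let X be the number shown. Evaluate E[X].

E[X | heads] = (5+10+3)/3 = 6.
E[X | tails] = (9+7)/2 = 8.
E[X] = (1/2)·(6) + (1/2)·(8) = 7.

7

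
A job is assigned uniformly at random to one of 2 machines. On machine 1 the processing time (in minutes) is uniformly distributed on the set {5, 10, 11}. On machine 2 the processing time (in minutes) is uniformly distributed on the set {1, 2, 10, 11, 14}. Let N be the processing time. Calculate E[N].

E[N | machine 1] = (5+10+11)/3 = 26/3.
E[N | machine 2] = (1+2+10+11+14)/5 = 38/5.
E[N] = (1/2)·(26/3) + (1/2)·(38/5) = 122/15.

122/15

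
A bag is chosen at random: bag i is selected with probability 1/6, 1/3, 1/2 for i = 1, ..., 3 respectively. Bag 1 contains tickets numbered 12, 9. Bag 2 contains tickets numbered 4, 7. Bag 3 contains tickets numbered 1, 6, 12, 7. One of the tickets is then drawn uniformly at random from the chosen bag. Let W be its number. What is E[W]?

E[W | bag 1] = (12+9)/2 = 21/2.
E[W | bag 2] = (4+7)/2 = 11/2.
E[W | bag 3] = (1+6+12+7)/4 = 13/2.
By the law of total expectation,
E[W] = (1/6)·(21/2) + (1/3)·(11/2) + (1/2)·(13/2) = 41/6.

41/6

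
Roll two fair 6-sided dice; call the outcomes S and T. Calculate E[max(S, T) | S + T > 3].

52/11

P(S + T > 3) = 11/12.
Summing max(S,T)·P(x,y) over outcomes with S + T > 3 gives 13/3.
E[max(S, T) | S + T > 3] = (13/3) / (11/12) = 52/11.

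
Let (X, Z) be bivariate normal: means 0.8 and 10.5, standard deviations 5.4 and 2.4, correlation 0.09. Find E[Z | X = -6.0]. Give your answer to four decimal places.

10.2280

The regression of Z on X has slope ρ·σ_Z/σ_X and passes through (μ_X, μ_Z).
E[Z | X=-6.0] = 10.5 + (0.09)·(2.4/5.4)·(-6.0 − (0.8)) = 10.5 + (0.04)·(-6.8) = 10.2280.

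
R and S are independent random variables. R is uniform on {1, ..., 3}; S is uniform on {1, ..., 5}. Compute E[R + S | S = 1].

3

Outcomes with S = 1: (1,1), (2,1), (3,1), each with probability 1/15.
E[R + S | S = 1] = (2 + 3 + 4) / 3 = 3.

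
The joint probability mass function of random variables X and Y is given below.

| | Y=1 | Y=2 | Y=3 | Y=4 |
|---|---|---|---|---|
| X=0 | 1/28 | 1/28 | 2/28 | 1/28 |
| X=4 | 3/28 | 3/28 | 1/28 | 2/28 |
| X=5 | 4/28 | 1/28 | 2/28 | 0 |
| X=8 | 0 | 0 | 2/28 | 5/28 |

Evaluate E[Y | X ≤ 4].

P(X ≤ 4) = 1/2.
Σ Y·P over the event = 1·(1/28) + 2·(1/28) + 3·(2/28) + 4·(1/28) + 1·(3/28) + 2·(3/28) + 3·(1/28) + 4·(2/28) = 33/28.
E[Y | X ≤ 4] = (33/28) / (1/2) = 33/14.

33/14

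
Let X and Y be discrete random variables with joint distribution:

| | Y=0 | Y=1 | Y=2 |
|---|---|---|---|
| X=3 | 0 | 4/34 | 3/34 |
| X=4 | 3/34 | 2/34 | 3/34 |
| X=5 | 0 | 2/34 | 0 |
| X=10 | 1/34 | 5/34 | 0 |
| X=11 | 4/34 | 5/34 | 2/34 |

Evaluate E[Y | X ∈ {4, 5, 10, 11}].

P(X ∈ {4, 5, 10, 11}) = 27/34.
Summing Y·P(X=x,Y=y) over the conditioning event gives 12/17.
E[Y | X ∈ {4, 5, 10, 11}] = (12/17) / (27/34) = 8/9.

8/9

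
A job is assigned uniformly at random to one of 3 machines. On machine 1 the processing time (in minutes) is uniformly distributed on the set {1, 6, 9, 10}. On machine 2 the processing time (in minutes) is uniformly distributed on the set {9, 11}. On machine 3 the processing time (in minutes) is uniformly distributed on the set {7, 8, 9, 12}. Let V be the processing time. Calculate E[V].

E[V | machine 1] = (1+6+9+10)/4 = 13/2.
E[V | machine 2] = (9+11)/2 = 10.
E[V | machine 3] = (7+8+9+12)/4 = 9.
E[V] = (1/3)·(13/2) + (1/3)·(10) + (1/3)·(9) = 17/2.

17/2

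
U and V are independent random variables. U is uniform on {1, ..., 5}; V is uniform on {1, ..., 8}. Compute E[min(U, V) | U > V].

Outcomes with U > V: (2,1), (3,1), (3,2), (4,1), (4,2), (4,3), (5,1), (5,2), (5,3), (5,4), each with probability 1/40.
E[min(U, V) | U > V] = (1 + 1 + 2 + 1 + 2 + 3 + 1 + 2 + 3 + 4) / 10 = 2.

2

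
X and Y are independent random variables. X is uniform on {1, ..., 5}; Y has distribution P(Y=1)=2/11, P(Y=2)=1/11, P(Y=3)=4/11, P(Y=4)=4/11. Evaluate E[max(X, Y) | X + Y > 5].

P(X + Y > 5) = 32/55.
Summing max(X,Y)·P(x,y) over outcomes with X + Y > 5 gives 27/11.
E[max(X, Y) | X + Y > 5] = (27/11) / (32/55) = 135/32.

135/32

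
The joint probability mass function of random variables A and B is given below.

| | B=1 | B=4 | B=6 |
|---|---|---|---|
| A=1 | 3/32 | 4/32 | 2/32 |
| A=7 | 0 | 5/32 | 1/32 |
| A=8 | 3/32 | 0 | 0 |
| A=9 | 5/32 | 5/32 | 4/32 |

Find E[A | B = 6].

45/7

P(B = 6) = 7/32.
Summing A·P(A=x,B=y) over the conditioning event gives 45/32.
E[A | B = 6] = (45/32) / (7/32) = 45/7.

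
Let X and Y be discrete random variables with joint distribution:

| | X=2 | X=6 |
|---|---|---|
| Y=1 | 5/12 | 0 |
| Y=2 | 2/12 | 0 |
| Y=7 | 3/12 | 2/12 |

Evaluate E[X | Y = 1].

P(Y = 1) = 5/12.
Σ X·P over the event = 2·(5/12) = 5/6.
E[X | Y = 1] = (5/6) / (5/12) = 2.

2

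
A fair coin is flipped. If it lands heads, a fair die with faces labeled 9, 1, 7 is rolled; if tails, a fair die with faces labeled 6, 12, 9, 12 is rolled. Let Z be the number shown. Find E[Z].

185/24

E[Z | heads] = (9+1+7)/3 = 17/3.
E[Z | tails] = (6+12+9+12)/4 = 39/4.
E[Z] = (1/2)·(17/3) + (1/2)·(39/4) = 185/24.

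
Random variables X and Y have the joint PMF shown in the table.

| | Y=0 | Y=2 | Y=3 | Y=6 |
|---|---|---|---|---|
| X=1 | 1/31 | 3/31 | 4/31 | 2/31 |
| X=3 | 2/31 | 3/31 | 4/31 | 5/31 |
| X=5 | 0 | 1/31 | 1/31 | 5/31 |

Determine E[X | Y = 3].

P(Y = 3) = 9/31.
Σ X·P over the event = 1·(4/31) + 3·(4/31) + 5·(1/31) = 21/31.
E[X | Y = 3] = (21/31) / (9/31) = 7/3.

7/3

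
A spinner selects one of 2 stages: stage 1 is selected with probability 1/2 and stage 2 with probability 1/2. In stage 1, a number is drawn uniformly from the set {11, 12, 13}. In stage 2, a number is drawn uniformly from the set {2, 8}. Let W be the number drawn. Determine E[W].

17/2

E[W | stage 1] = (11+12+13)/3 = 12.
E[W | stage 2] = (2+8)/2 = 5.
E[W] = (1/2)·(12) + (1/2)·(5) = 17/2.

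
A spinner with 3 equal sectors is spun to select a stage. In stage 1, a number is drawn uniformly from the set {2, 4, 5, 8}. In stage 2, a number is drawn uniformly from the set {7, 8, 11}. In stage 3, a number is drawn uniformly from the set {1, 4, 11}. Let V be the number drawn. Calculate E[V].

25/4

E[V | stage 1] = (2+4+5+8)/4 = 19/4.
E[V | stage 2] = (7+8+11)/3 = 26/3.
E[V | stage 3] = (1+4+11)/3 = 16/3.
By the law of total expectation,
E[V] = (1/3)·(19/4) + (1/3)·(26/3) + (1/3)·(16/3) = 25/4.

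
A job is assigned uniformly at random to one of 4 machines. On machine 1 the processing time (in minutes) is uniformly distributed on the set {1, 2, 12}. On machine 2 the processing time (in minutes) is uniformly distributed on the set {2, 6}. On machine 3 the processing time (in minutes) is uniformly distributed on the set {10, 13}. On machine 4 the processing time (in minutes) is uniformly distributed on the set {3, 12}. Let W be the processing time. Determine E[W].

7

E[W | machine 1] = (1+2+12)/3 = 5.
E[W | machine 2] = (2+6)/2 = 4.
E[W | machine 3] = (10+13)/2 = 23/2.
E[W | machine 4] = (3+12)/2 = 15/2.
E[W] = (1/4)·(5) + (1/4)·(4) + (1/4)·(23/2) + (1/4)·(15/2) = 7.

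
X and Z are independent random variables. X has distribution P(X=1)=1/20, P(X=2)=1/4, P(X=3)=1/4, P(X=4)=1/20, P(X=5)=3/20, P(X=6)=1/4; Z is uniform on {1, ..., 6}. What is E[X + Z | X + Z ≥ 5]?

P(X + Z ≥ 5) = 17/20.
Summing (X+Z)·P(x,y) over outcomes with X + Z ≥ 5 gives 403/60.
E[X + Z | X + Z ≥ 5] = (403/60) / (17/20) = 403/51.

403/51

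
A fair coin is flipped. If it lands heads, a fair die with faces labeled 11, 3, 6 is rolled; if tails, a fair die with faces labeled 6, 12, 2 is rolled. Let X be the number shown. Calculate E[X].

E[X | heads] = (11+3+6)/3 = 20/3.
E[X | tails] = (6+12+2)/3 = 20/3.
By the law of total expectation,
E[X] = (1/2)·(20/3) + (1/2)·(20/3) = 20/3.

20/3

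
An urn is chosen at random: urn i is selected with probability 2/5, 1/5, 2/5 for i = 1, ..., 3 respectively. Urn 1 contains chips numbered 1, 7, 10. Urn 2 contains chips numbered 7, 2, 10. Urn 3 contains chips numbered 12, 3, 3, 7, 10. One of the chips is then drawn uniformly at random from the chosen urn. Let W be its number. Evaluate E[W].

E[W | urn 1] = (1+7+10)/3 = 6.
E[W | urn 2] = (7+2+10)/3 = 19/3.
E[W | urn 3] = (12+3+3+7+10)/5 = 7.
By the law of total expectation,
E[W] = (2/5)·(6) + (1/5)·(19/3) + (2/5)·(7) = 97/15.

97/15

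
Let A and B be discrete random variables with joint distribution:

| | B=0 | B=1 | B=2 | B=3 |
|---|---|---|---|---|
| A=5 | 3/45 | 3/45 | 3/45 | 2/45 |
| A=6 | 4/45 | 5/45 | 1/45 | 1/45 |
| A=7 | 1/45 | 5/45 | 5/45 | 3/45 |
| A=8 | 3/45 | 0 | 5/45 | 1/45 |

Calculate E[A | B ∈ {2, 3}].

47/7

P(B ∈ {2, 3}) = 7/15.
Σ A·P over the event = 5·(3/45) + 5·(2/45) + 6·(1/45) + 6·(1/45) + 7·(5/45) + 7·(3/45) + 8·(5/45) + 8·(1/45) = 47/15.
E[A | B ∈ {2, 3}] = (47/15) / (7/15) = 47/7.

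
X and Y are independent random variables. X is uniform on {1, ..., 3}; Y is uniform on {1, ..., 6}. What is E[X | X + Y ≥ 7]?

7/3

Outcomes with X + Y ≥ 7: (1,6), (2,5), (2,6), (3,4), (3,5), (3,6), each with probability 1/18.
E[X | X + Y ≥ 7] = (1 + 2 + 2 + 3 + 3 + 3) / 6 = 7/3.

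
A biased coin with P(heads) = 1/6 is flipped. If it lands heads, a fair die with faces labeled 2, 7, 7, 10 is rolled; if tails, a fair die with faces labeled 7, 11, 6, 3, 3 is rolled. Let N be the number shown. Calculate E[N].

E[N | heads] = (2+7+7+10)/4 = 13/2.
E[N | tails] = (7+11+6+3+3)/5 = 6.
By the law of total expectation,
E[N] = (1/6)·(13/2) + (5/6)·(6) = 73/12.

73/12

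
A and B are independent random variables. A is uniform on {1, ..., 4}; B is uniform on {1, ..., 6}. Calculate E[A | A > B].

P(A > B) = 1/4.
Summing A·P(x,y) over outcomes with A > B gives 5/6.
E[A | A > B] = (5/6) / (1/4) = 10/3.

10/3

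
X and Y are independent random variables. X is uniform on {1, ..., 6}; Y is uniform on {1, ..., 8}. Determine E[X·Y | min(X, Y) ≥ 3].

P(min(X, Y) ≥ 3) = 1/2.
Summing XY·P(x,y) over outcomes with min(X, Y) ≥ 3 gives 99/8.
E[X·Y | min(X, Y) ≥ 3] = (99/8) / (1/2) = 99/4.

99/4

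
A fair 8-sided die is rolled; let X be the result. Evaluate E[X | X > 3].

6

Given X > 3, X is equally likely to be any of {4, 5, 6, 7, 8}.
E[X | X > 3] = (4 + 5 + 6 + 7 + 8) / 5 = 6.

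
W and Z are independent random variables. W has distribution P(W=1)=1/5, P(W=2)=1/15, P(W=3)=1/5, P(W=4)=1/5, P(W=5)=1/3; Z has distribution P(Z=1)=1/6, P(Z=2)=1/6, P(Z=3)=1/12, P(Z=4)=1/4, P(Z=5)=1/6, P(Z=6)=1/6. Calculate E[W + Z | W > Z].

452/69

P(W > Z) = 23/60.
Summing (W+Z)·P(x,y) over outcomes with W > Z gives 113/45.
E[W + Z | W > Z] = (113/45) / (23/60) = 452/69.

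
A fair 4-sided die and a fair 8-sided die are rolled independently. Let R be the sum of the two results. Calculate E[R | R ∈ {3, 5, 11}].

P(R ∈ {3, 5, 11}) = 1/4.
Σ over the event: 3·1/16 + 5·1/8 + 11·1/16 = 3/2.
E[R | R ∈ {3, 5, 11}] = (3/2) / (1/4) = 6.

6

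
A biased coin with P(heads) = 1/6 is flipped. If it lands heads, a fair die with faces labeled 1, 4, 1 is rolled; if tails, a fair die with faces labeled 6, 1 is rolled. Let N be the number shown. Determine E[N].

13/4

E[N | heads] = (1+4+1)/3 = 2.
E[N | tails] = (6+1)/2 = 7/2.
E[N] = (1/6)·(2) + (5/6)·(7/2) = 13/4.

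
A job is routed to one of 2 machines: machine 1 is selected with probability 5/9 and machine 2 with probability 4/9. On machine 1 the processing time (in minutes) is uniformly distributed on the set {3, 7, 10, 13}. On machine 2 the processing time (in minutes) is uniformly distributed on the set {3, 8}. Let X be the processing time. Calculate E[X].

E[X | machine 1] = (3+7+10+13)/4 = 33/4.
E[X | machine 2] = (3+8)/2 = 11/2.
By the law of total expectation,
E[X] = (5/9)·(33/4) + (4/9)·(11/2) = 253/36.

253/36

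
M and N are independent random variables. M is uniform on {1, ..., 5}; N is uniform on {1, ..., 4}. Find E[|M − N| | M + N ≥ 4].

28/17

P(M + N ≥ 4) = 17/20.
Summing |M−N|·P(x,y) over outcomes with M + N ≥ 4 gives 7/5.
E[|M − N| | M + N ≥ 4] = (7/5) / (17/20) = 28/17.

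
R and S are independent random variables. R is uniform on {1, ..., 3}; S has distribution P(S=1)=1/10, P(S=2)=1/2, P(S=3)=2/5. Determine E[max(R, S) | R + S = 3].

P(R + S = 3) = 1/5.
Summing max(R,S)·P(x,y) over outcomes with R + S = 3 gives 2/5.
E[max(R, S) | R + S = 3] = (2/5) / (1/5) = 2.

2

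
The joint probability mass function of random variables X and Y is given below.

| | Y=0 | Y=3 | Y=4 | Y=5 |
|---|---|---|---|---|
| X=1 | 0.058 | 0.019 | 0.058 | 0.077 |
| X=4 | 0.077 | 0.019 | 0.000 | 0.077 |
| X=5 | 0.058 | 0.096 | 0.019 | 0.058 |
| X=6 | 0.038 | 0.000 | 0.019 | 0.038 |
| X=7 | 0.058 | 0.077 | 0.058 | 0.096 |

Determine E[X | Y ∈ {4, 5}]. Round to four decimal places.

P(Y ∈ {4, 5}) = 0.500.
Summing X·P(X=x,Y=y) over the conditioning event gives 2.248.
E[X | Y ∈ {4, 5}] = (2.248) / (0.500) = 4.4960.

4.4960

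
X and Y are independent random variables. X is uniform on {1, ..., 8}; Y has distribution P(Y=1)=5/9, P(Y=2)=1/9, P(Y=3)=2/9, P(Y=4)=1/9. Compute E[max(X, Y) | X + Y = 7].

P(X + Y = 7) = 1/8.
Summing max(X,Y)·P(x,y) over outcomes with X + Y = 7 gives 47/72.
E[max(X, Y) | X + Y = 7] = (47/72) / (1/8) = 47/9.

47/9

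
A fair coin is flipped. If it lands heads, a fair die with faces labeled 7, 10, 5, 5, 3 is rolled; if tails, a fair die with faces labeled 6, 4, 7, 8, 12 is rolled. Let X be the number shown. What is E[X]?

67/10

E[X | heads] = (7+10+5+5+3)/5 = 6.
E[X | tails] = (6+4+7+8+12)/5 = 37/5.
E[X] = (1/2)·(6) + (1/2)·(37/5) = 67/10.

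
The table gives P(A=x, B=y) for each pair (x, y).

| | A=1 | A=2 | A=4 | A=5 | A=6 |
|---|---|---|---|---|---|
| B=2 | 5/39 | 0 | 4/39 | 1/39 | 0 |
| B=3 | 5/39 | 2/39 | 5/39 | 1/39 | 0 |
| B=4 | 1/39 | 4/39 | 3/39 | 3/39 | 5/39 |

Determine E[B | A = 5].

P(A = 5) = 5/39.
Σ B·P over the event = 2·(1/39) + 3·(1/39) + 4·(3/39) = 17/39.
E[B | A = 5] = (17/39) / (5/39) = 17/5.

17/5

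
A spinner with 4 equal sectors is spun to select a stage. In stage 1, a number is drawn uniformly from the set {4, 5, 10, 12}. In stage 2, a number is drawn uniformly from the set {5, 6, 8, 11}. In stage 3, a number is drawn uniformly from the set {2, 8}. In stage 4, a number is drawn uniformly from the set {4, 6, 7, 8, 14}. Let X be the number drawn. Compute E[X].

561/80

E[X | stage 1] = (4+5+10+12)/4 = 31/4.
E[X | stage 2] = (5+6+8+11)/4 = 15/2.
E[X | stage 3] = (2+8)/2 = 5.
E[X | stage 4] = (4+6+7+8+14)/5 = 39/5.
E[X] = (1/4)·(31/4) + (1/4)·(15/2) + (1/4)·(5) + (1/4)·(39/5) = 561/80.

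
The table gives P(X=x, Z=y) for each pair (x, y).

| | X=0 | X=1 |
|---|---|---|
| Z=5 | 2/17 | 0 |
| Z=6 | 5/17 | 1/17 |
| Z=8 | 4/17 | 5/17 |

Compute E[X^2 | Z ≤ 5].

0

P(Z ≤ 5) = 2/17.
Σ X^2·P over the event = 0·(2/17) = 0.
E[X^2 | Z ≤ 5] = (0) / (2/17) = 0.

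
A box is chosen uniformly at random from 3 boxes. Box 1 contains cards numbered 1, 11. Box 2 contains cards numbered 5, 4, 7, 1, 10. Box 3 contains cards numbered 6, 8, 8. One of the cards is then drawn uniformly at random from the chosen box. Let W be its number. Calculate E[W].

281/45

E[W | box 1] = (1+11)/2 = 6.
E[W | box 2] = (5+4+7+1+10)/5 = 27/5.
E[W | box 3] = (6+8+8)/3 = 22/3.
By the law of total expectation,
E[W] = (1/3)·(6) + (1/3)·(27/5) + (1/3)·(22/3) = 281/45.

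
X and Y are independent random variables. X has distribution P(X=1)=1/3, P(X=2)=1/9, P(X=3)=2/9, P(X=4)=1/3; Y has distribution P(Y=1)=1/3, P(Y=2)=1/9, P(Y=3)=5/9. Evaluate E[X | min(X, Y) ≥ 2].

10/3

P(min(X, Y) ≥ 2) = 4/9.
Summing X·P(x,y) over outcomes with min(X, Y) ≥ 2 gives 40/27.
E[X | min(X, Y) ≥ 2] = (40/27) / (4/9) = 10/3.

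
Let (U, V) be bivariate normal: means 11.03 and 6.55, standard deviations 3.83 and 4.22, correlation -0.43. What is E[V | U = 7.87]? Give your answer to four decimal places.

E[V | U=x] = μ_V + ρ(σ_V/σ_U)(x − μ_U) for jointly normal variables.
E[V | U=7.87] = 6.55 + (-0.43)·(4.22/3.83)·(7.87 − (11.03)) = 6.55 + (-0.47379)·(-3.16) = 8.0472.

8.0472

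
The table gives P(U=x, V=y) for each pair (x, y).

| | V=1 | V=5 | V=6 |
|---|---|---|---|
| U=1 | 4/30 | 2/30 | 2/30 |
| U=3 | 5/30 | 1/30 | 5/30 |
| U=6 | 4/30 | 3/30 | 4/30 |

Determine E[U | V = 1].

43/13

P(V = 1) = 13/30.
Σ U·P over the event = 1·(4/30) + 3·(5/30) + 6·(4/30) = 43/30.
E[U | V = 1] = (43/30) / (13/30) = 43/13.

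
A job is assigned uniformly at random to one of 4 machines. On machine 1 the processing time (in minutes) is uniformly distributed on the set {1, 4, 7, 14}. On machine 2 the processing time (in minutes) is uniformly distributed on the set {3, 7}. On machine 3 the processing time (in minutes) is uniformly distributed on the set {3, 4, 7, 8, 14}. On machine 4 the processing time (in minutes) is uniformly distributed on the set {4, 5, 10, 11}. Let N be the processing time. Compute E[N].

131/20

E[N | machine 1] = (1+4+7+14)/4 = 13/2.
E[N | machine 2] = (3+7)/2 = 5.
E[N | machine 3] = (3+4+7+8+14)/5 = 36/5.
E[N | machine 4] = (4+5+10+11)/4 = 15/2.
E[N] = (1/4)·(13/2) + (1/4)·(5) + (1/4)·(36/5) + (1/4)·(15/2) = 131/20.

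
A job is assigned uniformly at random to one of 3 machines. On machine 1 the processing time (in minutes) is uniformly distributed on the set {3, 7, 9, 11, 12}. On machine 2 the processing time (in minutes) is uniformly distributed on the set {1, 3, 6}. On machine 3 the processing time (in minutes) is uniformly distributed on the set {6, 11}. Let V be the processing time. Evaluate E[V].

607/90

E[V | machine 1] = (3+7+9+11+12)/5 = 42/5.
E[V | machine 2] = (1+3+6)/3 = 10/3.
E[V | machine 3] = (6+11)/2 = 17/2.
E[V] = (1/3)·(42/5) + (1/3)·(10/3) + (1/3)·(17/2) = 607/90.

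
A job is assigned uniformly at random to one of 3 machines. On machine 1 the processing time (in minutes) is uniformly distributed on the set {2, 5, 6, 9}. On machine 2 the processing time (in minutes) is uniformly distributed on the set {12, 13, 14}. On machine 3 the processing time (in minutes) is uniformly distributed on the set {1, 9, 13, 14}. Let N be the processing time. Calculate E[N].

E[N | machine 1] = (2+5+6+9)/4 = 11/2.
E[N | machine 2] = (12+13+14)/3 = 13.
E[N | machine 3] = (1+9+13+14)/4 = 37/4.
E[N] = (1/3)·(11/2) + (1/3)·(13) + (1/3)·(37/4) = 37/4.

37/4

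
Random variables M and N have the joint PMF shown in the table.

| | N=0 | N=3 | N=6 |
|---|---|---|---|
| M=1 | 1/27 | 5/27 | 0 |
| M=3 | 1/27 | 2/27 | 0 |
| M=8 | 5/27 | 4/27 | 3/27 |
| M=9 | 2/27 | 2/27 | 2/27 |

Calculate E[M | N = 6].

P(N = 6) = 5/27.
Σ M·P over the event = 8·(3/27) + 9·(2/27) = 14/9.
E[M | N = 6] = (14/9) / (5/27) = 42/5.

42/5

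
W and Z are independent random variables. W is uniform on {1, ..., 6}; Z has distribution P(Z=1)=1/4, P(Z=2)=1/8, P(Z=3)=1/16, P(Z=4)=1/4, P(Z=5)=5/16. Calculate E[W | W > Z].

P(W > Z) = 11/24.
Summing W·P(x,y) over outcomes with W > Z gives 205/96.
E[W | W > Z] = (205/96) / (11/24) = 205/44.

205/44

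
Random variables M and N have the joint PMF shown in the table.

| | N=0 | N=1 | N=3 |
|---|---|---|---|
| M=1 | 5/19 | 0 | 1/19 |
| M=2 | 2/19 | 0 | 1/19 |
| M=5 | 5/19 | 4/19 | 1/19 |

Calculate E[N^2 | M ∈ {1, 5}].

P(M ∈ {1, 5}) = 16/19.
Σ N^2·P over the event = 0·(5/19) + 9·(1/19) + 0·(5/19) + 1·(4/19) + 9·(1/19) = 22/19.
E[N^2 | M ∈ {1, 5}] = (22/19) / (16/19) = 11/8.

11/8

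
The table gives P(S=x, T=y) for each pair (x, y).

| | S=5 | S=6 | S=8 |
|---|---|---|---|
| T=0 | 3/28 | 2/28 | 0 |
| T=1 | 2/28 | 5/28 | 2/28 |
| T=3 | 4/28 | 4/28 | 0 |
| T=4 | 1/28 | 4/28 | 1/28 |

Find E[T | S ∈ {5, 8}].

P(S ∈ {5, 8}) = 13/28.
Σ T·P over the event = 0·(3/28) + 1·(2/28) + 3·(4/28) + 4·(1/28) + 1·(2/28) + 4·(1/28) = 6/7.
E[T | S ∈ {5, 8}] = (6/7) / (13/28) = 24/13.

24/13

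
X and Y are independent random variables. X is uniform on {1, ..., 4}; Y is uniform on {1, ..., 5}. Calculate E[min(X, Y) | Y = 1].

P(Y = 1) = 1/5.
Summing min(X,Y)·P(x,y) over outcomes with Y = 1 gives 1/5.
E[min(X, Y) | Y = 1] = (1/5) / (1/5) = 1.

1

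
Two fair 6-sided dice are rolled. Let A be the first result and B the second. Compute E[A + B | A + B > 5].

P(A + B > 5) = 13/18.
Summing (A+B)·P(x,y) over outcomes with A + B > 5 gives 53/9.
E[A + B | A + B > 5] = (53/9) / (13/18) = 106/13.

106/13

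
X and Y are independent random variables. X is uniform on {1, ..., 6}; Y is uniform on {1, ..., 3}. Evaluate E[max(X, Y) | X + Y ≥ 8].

Outcomes with X + Y ≥ 8: (5,3), (6,2), (6,3), each with probability 1/18.
E[max(X, Y) | X + Y ≥ 8] = (5 + 6 + 6) / 3 = 17/3.

17/3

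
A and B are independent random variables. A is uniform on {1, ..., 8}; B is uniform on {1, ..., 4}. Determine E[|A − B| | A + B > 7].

P(A + B > 7) = 7/16.
Summing |A−B|·P(x,y) over outcomes with A + B > 7 gives 13/8.
E[|A − B| | A + B > 7] = (13/8) / (7/16) = 26/7.

26/7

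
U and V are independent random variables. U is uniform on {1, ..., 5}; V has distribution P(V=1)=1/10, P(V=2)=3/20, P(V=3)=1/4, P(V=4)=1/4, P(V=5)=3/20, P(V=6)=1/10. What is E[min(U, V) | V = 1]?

P(V = 1) = 1/10.
Summing min(U,V)·P(x,y) over outcomes with V = 1 gives 1/10.
E[min(U, V) | V = 1] = (1/10) / (1/10) = 1.

1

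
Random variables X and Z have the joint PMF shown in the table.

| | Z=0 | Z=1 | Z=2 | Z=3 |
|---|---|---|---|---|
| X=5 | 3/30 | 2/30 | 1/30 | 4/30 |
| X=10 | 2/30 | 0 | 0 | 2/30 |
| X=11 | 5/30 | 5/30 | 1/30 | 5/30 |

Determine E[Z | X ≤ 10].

11/7

P(X ≤ 10) = 7/15.
Σ Z·P over the event = 0·(3/30) + 1·(2/30) + 2·(1/30) + 3·(4/30) + 0·(2/30) + 3·(2/30) = 11/15.
E[Z | X ≤ 10] = (11/15) / (7/15) = 11/7.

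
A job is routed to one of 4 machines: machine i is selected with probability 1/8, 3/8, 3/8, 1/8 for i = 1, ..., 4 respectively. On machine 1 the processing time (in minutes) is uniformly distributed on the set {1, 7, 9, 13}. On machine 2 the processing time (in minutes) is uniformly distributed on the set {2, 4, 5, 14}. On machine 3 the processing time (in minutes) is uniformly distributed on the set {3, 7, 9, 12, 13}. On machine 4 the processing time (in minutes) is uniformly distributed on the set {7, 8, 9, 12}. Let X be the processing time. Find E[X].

E[X | machine 1] = (1+7+9+13)/4 = 15/2.
E[X | machine 2] = (2+4+5+14)/4 = 25/4.
E[X | machine 3] = (3+7+9+12+13)/5 = 44/5.
E[X | machine 4] = (7+8+9+12)/4 = 9.
By the law of total expectation,
E[X] = (1/8)·(15/2) + (3/8)·(25/4) + (3/8)·(44/5) + (1/8)·(9) = 1233/160.

1233/160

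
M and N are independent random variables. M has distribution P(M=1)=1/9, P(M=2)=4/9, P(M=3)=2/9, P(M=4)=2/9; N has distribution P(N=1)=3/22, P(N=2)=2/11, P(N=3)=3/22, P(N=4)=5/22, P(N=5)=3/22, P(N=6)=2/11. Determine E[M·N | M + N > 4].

1691/154

P(M + N > 4) = 7/9.
Summing MN·P(x,y) over outcomes with M + N > 4 gives 1691/198.
E[M·N | M + N > 4] = (1691/198) / (7/9) = 1691/154.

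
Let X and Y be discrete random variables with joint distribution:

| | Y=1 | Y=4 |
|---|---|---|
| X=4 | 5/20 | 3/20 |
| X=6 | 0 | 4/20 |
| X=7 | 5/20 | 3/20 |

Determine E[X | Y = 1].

P(Y = 1) = 1/2.
Σ X·P over the event = 4·(5/20) + 7·(5/20) = 11/4.
E[X | Y = 1] = (11/4) / (1/2) = 11/2.

11/2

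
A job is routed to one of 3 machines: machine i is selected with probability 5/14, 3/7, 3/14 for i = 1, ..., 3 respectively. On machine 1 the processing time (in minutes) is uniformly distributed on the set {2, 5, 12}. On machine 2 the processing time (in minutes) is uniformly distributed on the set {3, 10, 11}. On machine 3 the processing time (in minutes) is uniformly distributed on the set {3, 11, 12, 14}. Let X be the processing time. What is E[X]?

E[X | machine 1] = (2+5+12)/3 = 19/3.
E[X | machine 2] = (3+10+11)/3 = 8.
E[X | machine 3] = (3+11+12+14)/4 = 10.
E[X] = (5/14)·(19/3) + (3/7)·(8) + (3/14)·(10) = 47/6.

47/6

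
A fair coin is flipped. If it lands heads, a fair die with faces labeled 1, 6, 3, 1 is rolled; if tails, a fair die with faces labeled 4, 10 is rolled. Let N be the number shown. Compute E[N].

E[N | heads] = (1+6+3+1)/4 = 11/4.
E[N | tails] = (4+10)/2 = 7.
By the law of total expectation,
E[N] = (1/2)·(11/4) + (1/2)·(7) = 39/8.

39/8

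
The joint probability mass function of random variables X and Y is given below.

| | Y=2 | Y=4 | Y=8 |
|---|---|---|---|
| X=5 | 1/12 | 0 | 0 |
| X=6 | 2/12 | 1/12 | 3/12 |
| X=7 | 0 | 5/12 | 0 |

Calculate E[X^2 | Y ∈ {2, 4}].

P(Y ∈ {2, 4}) = 3/4.
Σ X^2·P over the event = 25·(1/12) + 36·(2/12) + 36·(1/12) + 49·(5/12) = 63/2.
E[X^2 | Y ∈ {2, 4}] = (63/2) / (3/4) = 42.

42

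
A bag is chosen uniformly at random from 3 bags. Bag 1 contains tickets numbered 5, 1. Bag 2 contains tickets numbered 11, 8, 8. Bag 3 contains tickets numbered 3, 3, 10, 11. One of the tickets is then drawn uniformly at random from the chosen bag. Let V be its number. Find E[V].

25/4

E[V | bag 1] = (5+1)/2 = 3.
E[V | bag 2] = (11+8+8)/3 = 9.
E[V | bag 3] = (3+3+10+11)/4 = 27/4.
E[V] = (1/3)·(3) + (1/3)·(9) + (1/3)·(27/4) = 25/4.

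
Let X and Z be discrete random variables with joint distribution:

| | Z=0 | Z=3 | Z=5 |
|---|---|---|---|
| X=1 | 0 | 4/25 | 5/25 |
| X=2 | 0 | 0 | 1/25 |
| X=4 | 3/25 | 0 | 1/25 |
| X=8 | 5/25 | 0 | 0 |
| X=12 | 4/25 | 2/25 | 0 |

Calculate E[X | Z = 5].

11/7

P(Z = 5) = 7/25.
Σ X·P over the event = 1·(5/25) + 2·(1/25) + 4·(1/25) = 11/25.
E[X | Z = 5] = (11/25) / (7/25) = 11/7.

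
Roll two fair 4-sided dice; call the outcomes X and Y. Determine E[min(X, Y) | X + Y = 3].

1

Outcomes with X + Y = 3: (1,2), (2,1), each with probability 1/16.
E[min(X, Y) | X + Y = 3] = (1 + 1) / 2 = 1.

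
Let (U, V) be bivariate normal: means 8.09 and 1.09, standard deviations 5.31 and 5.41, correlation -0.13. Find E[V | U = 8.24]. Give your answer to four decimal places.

1.0701

The regression of V on U has slope ρ·σ_V/σ_U and passes through (μ_U, μ_V).
E[V | U=8.24] = 1.09 + (-0.13)·(5.41/5.31)·(8.24 − (8.09)) = 1.09 + (-0.13245)·(0.15) = 1.0701.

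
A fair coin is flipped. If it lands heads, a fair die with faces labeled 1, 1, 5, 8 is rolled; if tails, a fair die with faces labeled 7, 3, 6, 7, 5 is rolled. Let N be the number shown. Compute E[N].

187/40

E[N | heads] = (1+1+5+8)/4 = 15/4.
E[N | tails] = (7+3+6+7+5)/5 = 28/5.
E[N] = (1/2)·(15/4) + (1/2)·(28/5) = 187/40.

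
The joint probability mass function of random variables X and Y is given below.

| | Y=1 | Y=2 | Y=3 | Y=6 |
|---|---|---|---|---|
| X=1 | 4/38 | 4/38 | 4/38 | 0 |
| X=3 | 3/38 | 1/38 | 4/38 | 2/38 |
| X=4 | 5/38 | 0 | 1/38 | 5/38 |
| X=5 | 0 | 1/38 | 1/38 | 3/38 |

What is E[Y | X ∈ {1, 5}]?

47/17

P(X ∈ {1, 5}) = 17/38.
Σ Y·P over the event = 1·(4/38) + 2·(4/38) + 3·(4/38) + 2·(1/38) + 3·(1/38) + 6·(3/38) = 47/38.
E[Y | X ∈ {1, 5}] = (47/38) / (17/38) = 47/17.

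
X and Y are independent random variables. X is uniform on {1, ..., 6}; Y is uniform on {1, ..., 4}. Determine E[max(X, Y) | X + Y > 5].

P(X + Y > 5) = 7/12.
Summing max(X,Y)·P(x,y) over outcomes with X + Y > 5 gives 67/24.
E[max(X, Y) | X + Y > 5] = (67/24) / (7/12) = 67/14.

67/14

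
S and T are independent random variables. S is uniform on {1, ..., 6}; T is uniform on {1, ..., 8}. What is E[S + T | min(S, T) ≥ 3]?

10

P(min(S, T) ≥ 3) = 1/2.
Summing (S+T)·P(x,y) over outcomes with min(S, T) ≥ 3 gives 5.
E[S + T | min(S, T) ≥ 3] = (5) / (1/2) = 10.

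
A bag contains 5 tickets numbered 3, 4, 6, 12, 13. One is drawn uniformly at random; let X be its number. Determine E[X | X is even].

P(X is even) = 3/5.
Σ over the event: 4·1/5 + 6·1/5 + 12·1/5 = 22/5.
E[X | X is even] = (22/5) / (3/5) = 22/3.

22/3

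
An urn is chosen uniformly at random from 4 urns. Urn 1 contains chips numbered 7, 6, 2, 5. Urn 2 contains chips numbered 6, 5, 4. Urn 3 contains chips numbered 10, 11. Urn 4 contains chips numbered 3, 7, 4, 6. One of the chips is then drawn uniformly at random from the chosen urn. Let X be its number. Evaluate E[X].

E[X | urn 1] = (7+6+2+5)/4 = 5.
E[X | urn 2] = (6+5+4)/3 = 5.
E[X | urn 3] = (10+11)/2 = 21/2.
E[X | urn 4] = (3+7+4+6)/4 = 5.
E[X] = (1/4)·(5) + (1/4)·(5) + (1/4)·(21/2) + (1/4)·(5) = 51/8.

51/8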